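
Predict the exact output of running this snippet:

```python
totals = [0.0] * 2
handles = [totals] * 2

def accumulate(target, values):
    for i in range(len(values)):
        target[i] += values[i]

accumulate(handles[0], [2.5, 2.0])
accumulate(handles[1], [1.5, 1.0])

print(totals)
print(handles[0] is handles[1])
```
[4.0, 3.0]
True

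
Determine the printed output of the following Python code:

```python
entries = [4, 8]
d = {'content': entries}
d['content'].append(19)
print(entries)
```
[4, 8, 19]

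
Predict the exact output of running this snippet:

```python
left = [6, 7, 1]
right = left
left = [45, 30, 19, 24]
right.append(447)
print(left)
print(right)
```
[45, 30, 19, 24]
[6, 7, 1, 447]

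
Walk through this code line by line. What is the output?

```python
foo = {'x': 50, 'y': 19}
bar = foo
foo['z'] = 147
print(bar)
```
{'x': 50, 'y': 19, 'z': 147}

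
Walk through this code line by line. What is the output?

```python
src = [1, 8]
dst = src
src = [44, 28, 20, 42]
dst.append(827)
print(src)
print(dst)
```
[44, 28, 20, 42]
[1, 8, 827]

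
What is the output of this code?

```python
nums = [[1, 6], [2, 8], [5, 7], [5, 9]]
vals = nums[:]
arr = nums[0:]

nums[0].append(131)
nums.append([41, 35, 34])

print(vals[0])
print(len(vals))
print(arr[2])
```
[1, 6, 131]
4
[5, 7]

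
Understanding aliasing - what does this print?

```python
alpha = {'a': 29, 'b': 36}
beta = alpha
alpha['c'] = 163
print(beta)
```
{'a': 29, 'b': 36, 'c': 163}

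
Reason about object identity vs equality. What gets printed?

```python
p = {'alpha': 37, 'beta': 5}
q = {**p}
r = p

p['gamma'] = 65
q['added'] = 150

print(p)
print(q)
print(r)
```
{'alpha': 37, 'beta': 5, 'gamma': 65}
{'alpha': 37, 'beta': 5, 'added': 150}
{'alpha': 37, 'beta': 5, 'gamma': 65}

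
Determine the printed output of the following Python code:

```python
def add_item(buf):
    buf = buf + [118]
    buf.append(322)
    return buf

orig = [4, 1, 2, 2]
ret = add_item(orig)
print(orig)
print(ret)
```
[4, 1, 2, 2]
[4, 1, 2, 2, 118, 322]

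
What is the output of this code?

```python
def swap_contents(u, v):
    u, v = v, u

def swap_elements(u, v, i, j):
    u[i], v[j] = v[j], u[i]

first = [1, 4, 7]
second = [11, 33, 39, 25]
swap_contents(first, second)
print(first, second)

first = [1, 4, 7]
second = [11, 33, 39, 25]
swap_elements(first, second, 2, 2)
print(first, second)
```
[1, 4, 7] [11, 33, 39, 25]
[1, 4, 39] [11, 33, 7, 25]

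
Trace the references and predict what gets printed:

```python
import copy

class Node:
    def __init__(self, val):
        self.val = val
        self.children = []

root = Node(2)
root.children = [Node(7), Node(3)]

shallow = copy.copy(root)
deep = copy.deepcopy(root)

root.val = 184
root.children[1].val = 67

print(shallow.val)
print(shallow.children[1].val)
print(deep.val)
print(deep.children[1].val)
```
2
67
2
3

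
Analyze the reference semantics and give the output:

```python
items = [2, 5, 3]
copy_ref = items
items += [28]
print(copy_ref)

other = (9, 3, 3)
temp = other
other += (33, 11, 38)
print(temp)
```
[2, 5, 3, 28]
(9, 3, 3)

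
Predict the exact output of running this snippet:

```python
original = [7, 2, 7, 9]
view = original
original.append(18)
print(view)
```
[7, 2, 7, 9, 18]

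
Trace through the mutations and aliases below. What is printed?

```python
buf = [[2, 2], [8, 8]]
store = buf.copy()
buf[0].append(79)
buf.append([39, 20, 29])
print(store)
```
[[2, 2, 79], [8, 8]]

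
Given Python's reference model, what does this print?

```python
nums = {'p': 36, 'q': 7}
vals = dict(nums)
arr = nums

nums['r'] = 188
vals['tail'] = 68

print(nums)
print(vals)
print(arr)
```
{'p': 36, 'q': 7, 'r': 188}
{'p': 36, 'q': 7, 'tail': 68}
{'p': 36, 'q': 7, 'r': 188}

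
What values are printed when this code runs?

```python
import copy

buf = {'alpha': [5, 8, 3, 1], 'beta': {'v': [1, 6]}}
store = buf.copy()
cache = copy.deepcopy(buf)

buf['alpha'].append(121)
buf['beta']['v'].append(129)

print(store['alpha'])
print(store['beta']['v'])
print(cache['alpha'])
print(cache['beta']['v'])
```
[5, 8, 3, 1, 121]
[1, 6, 129]
[5, 8, 3, 1]
[1, 6]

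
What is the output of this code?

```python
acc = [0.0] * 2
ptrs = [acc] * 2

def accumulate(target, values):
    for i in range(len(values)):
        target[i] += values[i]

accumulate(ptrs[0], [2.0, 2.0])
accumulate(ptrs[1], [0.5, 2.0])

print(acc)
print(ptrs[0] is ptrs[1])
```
[2.5, 4.0]
True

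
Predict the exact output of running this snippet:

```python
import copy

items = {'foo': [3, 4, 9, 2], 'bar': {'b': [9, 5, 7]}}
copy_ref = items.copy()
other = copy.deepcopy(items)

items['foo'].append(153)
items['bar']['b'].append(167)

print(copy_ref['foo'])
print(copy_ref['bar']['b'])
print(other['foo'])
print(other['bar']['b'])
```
[3, 4, 9, 2, 153]
[9, 5, 7, 167]
[3, 4, 9, 2]
[9, 5, 7]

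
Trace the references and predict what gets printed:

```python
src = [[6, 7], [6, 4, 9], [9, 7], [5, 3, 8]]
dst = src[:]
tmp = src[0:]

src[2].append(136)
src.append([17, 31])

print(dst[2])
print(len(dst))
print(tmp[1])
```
[9, 7, 136]
4
[6, 4, 9]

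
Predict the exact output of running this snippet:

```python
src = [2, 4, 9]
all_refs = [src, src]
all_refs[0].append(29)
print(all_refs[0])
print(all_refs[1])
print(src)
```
[2, 4, 9, 29]
[2, 4, 9, 29]
[2, 4, 9, 29]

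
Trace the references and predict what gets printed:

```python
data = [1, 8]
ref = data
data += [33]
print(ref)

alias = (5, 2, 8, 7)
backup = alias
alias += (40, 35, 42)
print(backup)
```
[1, 8, 33]
(5, 2, 8, 7)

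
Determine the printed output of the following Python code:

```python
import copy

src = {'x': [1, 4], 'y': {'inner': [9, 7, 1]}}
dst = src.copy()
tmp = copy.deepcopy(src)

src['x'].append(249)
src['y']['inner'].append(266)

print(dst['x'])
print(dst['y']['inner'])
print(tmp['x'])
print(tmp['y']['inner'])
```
[1, 4, 249]
[9, 7, 1, 266]
[1, 4]
[9, 7, 1]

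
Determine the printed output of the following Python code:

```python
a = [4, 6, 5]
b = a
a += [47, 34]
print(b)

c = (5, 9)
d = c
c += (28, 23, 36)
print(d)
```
[4, 6, 5, 47, 34]
(5, 9)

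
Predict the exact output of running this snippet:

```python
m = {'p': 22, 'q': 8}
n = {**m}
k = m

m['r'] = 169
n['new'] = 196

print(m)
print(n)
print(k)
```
{'p': 22, 'q': 8, 'r': 169}
{'p': 22, 'q': 8, 'new': 196}
{'p': 22, 'q': 8, 'r': 169}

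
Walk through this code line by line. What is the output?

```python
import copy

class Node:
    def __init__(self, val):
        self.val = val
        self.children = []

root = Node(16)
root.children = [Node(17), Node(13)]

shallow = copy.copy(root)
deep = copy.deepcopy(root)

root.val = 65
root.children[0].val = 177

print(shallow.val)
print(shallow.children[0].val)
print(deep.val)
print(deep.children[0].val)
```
16
177
16
17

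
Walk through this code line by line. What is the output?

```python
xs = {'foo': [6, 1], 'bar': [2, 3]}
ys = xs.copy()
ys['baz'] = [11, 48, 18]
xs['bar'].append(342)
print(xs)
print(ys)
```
{'foo': [6, 1], 'bar': [2, 3, 342]}
{'foo': [6, 1], 'bar': [2, 3, 342], 'baz': [11, 48, 18]}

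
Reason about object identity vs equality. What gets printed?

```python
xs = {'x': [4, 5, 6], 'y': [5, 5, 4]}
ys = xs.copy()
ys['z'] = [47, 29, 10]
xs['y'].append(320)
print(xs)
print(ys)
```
{'x': [4, 5, 6], 'y': [5, 5, 4, 320]}
{'x': [4, 5, 6], 'y': [5, 5, 4, 320], 'z': [47, 29, 10]}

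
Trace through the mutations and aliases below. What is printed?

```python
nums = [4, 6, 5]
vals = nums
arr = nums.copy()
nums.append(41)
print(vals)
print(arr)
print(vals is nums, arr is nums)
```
[4, 6, 5, 41]
[4, 6, 5]
True False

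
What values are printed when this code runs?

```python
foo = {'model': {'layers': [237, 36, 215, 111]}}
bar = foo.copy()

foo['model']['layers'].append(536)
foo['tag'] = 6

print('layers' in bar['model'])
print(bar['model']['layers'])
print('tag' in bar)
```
True
[237, 36, 215, 111, 536]
False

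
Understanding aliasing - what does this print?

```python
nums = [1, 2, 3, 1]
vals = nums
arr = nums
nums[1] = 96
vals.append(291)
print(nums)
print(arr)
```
[1, 96, 3, 1, 291]
[1, 96, 3, 1, 291]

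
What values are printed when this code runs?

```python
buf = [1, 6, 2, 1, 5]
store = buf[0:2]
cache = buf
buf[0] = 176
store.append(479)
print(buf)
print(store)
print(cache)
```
[176, 6, 2, 1, 5]
[1, 6, 479]
[176, 6, 2, 1, 5]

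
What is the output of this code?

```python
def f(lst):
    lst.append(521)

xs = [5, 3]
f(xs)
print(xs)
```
[5, 3, 521]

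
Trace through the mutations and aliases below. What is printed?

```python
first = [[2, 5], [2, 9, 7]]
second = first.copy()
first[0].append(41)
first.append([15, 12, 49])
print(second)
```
[[2, 5, 41], [2, 9, 7]]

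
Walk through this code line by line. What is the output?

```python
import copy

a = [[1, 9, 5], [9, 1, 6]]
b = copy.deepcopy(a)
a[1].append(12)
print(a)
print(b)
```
[[1, 9, 5], [9, 1, 6, 12]]
[[1, 9, 5], [9, 1, 6]]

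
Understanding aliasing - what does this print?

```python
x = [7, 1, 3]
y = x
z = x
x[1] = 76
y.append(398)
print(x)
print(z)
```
[7, 76, 3, 398]
[7, 76, 3, 398]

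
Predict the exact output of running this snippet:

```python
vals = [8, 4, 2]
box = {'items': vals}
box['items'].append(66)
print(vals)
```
[8, 4, 2, 66]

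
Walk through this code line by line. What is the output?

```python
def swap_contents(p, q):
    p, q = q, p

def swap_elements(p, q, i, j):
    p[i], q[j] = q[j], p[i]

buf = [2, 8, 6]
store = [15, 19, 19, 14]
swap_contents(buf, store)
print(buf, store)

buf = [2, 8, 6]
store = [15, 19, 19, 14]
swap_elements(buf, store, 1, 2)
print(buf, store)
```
[2, 8, 6] [15, 19, 19, 14]
[2, 19, 6] [15, 19, 8, 14]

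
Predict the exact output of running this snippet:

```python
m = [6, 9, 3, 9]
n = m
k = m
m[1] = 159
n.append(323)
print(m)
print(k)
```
[6, 159, 3, 9, 323]
[6, 159, 3, 9, 323]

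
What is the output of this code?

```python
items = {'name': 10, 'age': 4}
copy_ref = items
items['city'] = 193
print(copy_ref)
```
{'name': 10, 'age': 4, 'city': 193}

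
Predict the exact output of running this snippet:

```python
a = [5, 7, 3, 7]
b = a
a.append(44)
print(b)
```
[5, 7, 3, 7, 44]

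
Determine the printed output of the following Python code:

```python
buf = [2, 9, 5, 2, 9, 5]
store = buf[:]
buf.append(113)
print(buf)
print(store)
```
[2, 9, 5, 2, 9, 5, 113]
[2, 9, 5, 2, 9, 5]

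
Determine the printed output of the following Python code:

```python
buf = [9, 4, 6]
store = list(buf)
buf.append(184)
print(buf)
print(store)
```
[9, 4, 6, 184]
[9, 4, 6]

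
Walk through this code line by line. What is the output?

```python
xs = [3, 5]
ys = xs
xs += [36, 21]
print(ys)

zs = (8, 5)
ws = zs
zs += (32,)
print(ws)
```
[3, 5, 36, 21]
(8, 5)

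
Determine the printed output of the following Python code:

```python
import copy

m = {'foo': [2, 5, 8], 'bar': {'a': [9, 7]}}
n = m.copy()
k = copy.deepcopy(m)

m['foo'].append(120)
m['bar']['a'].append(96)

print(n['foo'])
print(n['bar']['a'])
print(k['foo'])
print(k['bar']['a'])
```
[2, 5, 8, 120]
[9, 7, 96]
[2, 5, 8]
[9, 7]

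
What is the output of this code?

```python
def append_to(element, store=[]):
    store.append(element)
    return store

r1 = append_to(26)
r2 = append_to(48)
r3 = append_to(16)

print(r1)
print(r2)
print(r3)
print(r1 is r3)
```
[26, 48, 16]
[26, 48, 16]
[26, 48, 16]
True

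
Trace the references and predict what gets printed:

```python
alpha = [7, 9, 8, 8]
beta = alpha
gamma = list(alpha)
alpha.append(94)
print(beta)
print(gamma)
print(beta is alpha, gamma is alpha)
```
[7, 9, 8, 8, 94]
[7, 9, 8, 8]
True False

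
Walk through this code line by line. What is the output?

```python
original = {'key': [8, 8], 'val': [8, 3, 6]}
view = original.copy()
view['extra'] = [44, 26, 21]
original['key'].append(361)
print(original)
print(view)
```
{'key': [8, 8, 361], 'val': [8, 3, 6]}
{'key': [8, 8, 361], 'val': [8, 3, 6], 'extra': [44, 26, 21]}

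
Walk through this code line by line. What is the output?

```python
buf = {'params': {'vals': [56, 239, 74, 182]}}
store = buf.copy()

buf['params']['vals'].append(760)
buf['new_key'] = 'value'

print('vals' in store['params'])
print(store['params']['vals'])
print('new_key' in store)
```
True
[56, 239, 74, 182, 760]
False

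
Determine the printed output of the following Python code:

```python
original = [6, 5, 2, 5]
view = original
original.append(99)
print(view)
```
[6, 5, 2, 5, 99]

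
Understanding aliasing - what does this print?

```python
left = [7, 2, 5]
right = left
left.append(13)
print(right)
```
[7, 2, 5, 13]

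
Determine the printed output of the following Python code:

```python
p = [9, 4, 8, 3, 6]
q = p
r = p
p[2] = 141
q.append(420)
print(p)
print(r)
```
[9, 4, 141, 3, 6, 420]
[9, 4, 141, 3, 6, 420]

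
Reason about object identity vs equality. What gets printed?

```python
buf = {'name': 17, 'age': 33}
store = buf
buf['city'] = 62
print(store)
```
{'name': 17, 'age': 33, 'city': 62}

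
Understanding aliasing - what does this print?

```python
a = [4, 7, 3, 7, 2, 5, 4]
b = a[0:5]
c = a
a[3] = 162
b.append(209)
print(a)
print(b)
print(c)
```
[4, 7, 3, 162, 2, 5, 4]
[4, 7, 3, 7, 2, 209]
[4, 7, 3, 162, 2, 5, 4]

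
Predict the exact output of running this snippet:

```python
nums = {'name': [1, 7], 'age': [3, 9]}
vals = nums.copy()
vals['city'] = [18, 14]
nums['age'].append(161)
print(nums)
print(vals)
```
{'name': [1, 7], 'age': [3, 9, 161]}
{'name': [1, 7], 'age': [3, 9, 161], 'city': [18, 14]}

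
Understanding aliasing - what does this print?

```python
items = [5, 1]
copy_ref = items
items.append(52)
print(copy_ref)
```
[5, 1, 52]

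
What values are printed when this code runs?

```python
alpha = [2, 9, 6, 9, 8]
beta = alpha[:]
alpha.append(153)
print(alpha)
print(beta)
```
[2, 9, 6, 9, 8, 153]
[2, 9, 6, 9, 8]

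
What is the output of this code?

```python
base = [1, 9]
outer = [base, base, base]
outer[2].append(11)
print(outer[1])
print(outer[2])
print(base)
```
[1, 9, 11]
[1, 9, 11]
[1, 9, 11]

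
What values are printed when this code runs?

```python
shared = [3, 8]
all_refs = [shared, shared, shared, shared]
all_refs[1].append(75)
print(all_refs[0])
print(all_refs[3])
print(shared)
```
[3, 8, 75]
[3, 8, 75]
[3, 8, 75]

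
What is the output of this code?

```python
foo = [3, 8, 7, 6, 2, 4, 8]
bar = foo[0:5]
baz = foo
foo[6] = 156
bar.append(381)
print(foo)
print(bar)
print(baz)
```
[3, 8, 7, 6, 2, 4, 156]
[3, 8, 7, 6, 2, 381]
[3, 8, 7, 6, 2, 4, 156]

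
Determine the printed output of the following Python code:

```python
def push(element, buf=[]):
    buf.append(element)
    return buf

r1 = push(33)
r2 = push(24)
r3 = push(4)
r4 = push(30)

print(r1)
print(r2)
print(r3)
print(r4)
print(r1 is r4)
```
[33, 24, 4, 30]
[33, 24, 4, 30]
[33, 24, 4, 30]
[33, 24, 4, 30]
True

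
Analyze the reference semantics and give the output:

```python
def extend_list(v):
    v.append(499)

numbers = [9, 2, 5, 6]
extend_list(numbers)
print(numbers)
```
[9, 2, 5, 6, 499]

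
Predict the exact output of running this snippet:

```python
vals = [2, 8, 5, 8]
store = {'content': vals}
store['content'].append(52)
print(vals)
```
[2, 8, 5, 8, 52]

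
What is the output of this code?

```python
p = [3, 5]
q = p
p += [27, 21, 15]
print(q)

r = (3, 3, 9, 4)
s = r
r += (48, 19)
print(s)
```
[3, 5, 27, 21, 15]
(3, 3, 9, 4)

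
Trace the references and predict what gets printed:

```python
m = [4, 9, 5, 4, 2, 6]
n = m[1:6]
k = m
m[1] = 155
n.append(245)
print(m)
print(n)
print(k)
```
[4, 155, 5, 4, 2, 6]
[9, 5, 4, 2, 6, 245]
[4, 155, 5, 4, 2, 6]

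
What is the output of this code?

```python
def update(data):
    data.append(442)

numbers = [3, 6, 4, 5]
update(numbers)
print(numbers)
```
[3, 6, 4, 5, 442]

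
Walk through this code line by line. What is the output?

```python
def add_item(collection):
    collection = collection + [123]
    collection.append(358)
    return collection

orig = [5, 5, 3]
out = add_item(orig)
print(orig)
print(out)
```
[5, 5, 3]
[5, 5, 3, 123, 358]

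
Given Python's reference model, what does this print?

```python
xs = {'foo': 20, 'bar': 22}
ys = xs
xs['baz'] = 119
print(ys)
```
{'foo': 20, 'bar': 22, 'baz': 119}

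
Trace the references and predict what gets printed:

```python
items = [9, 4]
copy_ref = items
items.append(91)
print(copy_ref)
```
[9, 4, 91]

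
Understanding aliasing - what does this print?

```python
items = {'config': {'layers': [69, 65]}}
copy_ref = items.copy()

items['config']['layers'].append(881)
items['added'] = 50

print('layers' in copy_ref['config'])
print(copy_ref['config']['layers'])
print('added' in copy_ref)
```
True
[69, 65, 881]
False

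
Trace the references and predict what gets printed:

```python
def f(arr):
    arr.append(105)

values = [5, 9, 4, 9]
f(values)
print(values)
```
[5, 9, 4, 9, 105]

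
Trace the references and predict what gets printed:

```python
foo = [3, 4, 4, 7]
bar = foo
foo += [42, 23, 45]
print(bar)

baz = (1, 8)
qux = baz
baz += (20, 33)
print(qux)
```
[3, 4, 4, 7, 42, 23, 45]
(1, 8)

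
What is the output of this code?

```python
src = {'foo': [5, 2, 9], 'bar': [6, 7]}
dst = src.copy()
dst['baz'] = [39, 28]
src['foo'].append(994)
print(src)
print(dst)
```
{'foo': [5, 2, 9, 994], 'bar': [6, 7]}
{'foo': [5, 2, 9, 994], 'bar': [6, 7], 'baz': [39, 28]}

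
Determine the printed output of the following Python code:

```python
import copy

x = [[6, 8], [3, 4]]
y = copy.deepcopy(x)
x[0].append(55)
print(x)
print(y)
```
[[6, 8, 55], [3, 4]]
[[6, 8], [3, 4]]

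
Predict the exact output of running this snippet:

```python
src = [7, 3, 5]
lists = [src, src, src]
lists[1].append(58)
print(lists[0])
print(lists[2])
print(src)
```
[7, 3, 5, 58]
[7, 3, 5, 58]
[7, 3, 5, 58]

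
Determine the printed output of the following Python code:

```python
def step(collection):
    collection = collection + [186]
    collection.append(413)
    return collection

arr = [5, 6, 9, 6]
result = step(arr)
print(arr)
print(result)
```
[5, 6, 9, 6]
[5, 6, 9, 6, 186, 413]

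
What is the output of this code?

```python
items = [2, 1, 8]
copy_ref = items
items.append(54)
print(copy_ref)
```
[2, 1, 8, 54]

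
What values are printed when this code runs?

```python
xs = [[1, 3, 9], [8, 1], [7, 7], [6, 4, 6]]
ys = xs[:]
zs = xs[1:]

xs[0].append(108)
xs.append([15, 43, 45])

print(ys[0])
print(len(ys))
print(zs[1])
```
[1, 3, 9, 108]
4
[7, 7]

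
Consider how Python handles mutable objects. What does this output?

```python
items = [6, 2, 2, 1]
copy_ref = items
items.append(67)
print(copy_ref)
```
[6, 2, 2, 1, 67]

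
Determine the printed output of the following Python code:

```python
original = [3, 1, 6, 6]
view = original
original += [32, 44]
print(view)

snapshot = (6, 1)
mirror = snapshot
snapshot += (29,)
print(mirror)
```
[3, 1, 6, 6, 32, 44]
(6, 1)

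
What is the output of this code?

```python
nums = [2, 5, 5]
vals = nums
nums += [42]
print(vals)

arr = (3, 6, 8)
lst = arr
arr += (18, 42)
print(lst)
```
[2, 5, 5, 42]
(3, 6, 8)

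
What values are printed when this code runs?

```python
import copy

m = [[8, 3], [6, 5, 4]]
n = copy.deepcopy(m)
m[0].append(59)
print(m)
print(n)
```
[[8, 3, 59], [6, 5, 4]]
[[8, 3], [6, 5, 4]]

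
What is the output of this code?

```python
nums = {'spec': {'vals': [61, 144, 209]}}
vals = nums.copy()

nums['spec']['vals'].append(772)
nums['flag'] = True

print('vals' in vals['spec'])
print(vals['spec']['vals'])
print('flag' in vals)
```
True
[61, 144, 209, 772]
False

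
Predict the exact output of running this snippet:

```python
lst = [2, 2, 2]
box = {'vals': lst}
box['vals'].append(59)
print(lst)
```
[2, 2, 2, 59]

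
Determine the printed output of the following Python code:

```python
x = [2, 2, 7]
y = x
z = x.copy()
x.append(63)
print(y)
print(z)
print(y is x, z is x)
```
[2, 2, 7, 63]
[2, 2, 7]
True False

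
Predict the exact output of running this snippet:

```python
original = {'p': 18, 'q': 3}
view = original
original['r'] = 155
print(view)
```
{'p': 18, 'q': 3, 'r': 155}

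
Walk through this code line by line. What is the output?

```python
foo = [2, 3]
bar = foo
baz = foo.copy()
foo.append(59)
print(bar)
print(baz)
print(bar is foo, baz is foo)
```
[2, 3, 59]
[2, 3]
True False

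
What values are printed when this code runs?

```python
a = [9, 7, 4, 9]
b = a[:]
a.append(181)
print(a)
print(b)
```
[9, 7, 4, 9, 181]
[9, 7, 4, 9]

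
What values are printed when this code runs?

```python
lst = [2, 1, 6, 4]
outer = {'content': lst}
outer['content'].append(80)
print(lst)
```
[2, 1, 6, 4, 80]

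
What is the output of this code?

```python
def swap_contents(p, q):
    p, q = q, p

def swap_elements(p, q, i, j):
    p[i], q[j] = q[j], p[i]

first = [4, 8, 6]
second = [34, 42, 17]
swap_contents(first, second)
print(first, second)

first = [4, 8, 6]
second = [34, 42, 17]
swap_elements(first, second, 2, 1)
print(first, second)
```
[4, 8, 6] [34, 42, 17]
[4, 8, 42] [34, 6, 17]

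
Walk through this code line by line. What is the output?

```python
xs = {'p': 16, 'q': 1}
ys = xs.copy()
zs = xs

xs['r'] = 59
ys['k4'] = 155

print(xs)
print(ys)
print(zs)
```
{'p': 16, 'q': 1, 'r': 59}
{'p': 16, 'q': 1, 'k4': 155}
{'p': 16, 'q': 1, 'r': 59}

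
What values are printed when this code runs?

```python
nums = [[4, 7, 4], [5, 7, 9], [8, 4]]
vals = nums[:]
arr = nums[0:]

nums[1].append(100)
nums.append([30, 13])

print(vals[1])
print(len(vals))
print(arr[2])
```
[5, 7, 9, 100]
3
[8, 4]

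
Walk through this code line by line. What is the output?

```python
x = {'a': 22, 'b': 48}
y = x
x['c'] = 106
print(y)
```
{'a': 22, 'b': 48, 'c': 106}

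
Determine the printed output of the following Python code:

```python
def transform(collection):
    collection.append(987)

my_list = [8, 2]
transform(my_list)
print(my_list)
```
[8, 2, 987]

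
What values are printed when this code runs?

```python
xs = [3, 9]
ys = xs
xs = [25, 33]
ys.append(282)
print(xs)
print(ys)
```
[25, 33]
[3, 9, 282]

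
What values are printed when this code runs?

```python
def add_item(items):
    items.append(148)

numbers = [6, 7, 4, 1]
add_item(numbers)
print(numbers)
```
[6, 7, 4, 1, 148]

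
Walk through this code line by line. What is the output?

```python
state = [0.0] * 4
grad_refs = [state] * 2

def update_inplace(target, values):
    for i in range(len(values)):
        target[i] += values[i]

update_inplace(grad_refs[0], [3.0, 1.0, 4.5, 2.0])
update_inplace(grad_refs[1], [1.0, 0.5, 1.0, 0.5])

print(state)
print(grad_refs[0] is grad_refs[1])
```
[4.0, 1.5, 5.5, 2.5]
True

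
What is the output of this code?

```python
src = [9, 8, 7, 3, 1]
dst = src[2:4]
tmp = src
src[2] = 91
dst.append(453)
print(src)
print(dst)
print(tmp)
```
[9, 8, 91, 3, 1]
[7, 3, 453]
[9, 8, 91, 3, 1]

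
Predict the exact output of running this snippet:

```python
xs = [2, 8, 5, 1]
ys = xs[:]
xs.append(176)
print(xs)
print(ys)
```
[2, 8, 5, 1, 176]
[2, 8, 5, 1]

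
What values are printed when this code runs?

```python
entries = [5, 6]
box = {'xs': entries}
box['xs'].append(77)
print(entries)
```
[5, 6, 77]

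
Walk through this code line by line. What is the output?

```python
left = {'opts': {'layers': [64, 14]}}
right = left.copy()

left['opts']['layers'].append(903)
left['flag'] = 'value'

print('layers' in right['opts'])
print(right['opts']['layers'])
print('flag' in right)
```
True
[64, 14, 903]
False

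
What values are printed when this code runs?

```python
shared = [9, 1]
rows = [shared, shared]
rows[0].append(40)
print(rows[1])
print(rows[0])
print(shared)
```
[9, 1, 40]
[9, 1, 40]
[9, 1, 40]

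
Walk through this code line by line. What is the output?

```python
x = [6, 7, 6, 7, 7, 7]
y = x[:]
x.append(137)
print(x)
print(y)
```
[6, 7, 6, 7, 7, 7, 137]
[6, 7, 6, 7, 7, 7]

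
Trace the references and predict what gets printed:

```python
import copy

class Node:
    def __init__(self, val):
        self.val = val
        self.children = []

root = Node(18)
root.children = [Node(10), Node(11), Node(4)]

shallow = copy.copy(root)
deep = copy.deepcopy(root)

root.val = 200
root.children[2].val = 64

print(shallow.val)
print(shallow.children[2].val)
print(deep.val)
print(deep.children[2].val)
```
18
64
18
4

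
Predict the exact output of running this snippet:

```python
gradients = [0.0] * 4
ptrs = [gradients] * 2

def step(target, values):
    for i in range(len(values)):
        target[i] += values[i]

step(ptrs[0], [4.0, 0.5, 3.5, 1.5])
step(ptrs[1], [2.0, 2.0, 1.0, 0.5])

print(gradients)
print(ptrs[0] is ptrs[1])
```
[6.0, 2.5, 4.5, 2.0]
True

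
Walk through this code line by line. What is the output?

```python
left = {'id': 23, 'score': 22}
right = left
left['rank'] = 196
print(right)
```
{'id': 23, 'score': 22, 'rank': 196}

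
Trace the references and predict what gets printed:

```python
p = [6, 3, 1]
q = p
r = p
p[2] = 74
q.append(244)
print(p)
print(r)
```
[6, 3, 74, 244]
[6, 3, 74, 244]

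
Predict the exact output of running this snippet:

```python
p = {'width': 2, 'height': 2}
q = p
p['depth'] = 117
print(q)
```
{'width': 2, 'height': 2, 'depth': 117}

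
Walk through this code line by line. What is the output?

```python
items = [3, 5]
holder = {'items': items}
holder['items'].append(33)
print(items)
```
[3, 5, 33]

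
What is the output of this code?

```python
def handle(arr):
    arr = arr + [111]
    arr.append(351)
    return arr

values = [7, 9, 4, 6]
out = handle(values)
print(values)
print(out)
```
[7, 9, 4, 6]
[7, 9, 4, 6, 111, 351]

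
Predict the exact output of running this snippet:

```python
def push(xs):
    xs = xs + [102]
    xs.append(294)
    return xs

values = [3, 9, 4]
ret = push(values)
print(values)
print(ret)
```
[3, 9, 4]
[3, 9, 4, 102, 294]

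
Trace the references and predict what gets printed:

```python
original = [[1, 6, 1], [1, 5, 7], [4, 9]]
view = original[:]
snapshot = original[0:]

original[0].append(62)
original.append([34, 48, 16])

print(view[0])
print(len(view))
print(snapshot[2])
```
[1, 6, 1, 62]
3
[4, 9]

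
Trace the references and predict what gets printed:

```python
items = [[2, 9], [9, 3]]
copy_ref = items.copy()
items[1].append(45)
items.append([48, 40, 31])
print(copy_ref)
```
[[2, 9], [9, 3, 45]]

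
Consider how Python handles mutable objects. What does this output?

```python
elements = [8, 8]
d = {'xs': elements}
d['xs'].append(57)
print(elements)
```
[8, 8, 57]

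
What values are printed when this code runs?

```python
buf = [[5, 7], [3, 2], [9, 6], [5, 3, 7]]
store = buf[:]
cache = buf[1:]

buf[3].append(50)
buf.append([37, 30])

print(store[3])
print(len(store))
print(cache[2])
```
[5, 3, 7, 50]
4
[5, 3, 7, 50]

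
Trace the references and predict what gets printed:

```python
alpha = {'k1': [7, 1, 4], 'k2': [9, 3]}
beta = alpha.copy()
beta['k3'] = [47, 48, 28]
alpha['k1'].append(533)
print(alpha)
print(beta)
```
{'k1': [7, 1, 4, 533], 'k2': [9, 3]}
{'k1': [7, 1, 4, 533], 'k2': [9, 3], 'k3': [47, 48, 28]}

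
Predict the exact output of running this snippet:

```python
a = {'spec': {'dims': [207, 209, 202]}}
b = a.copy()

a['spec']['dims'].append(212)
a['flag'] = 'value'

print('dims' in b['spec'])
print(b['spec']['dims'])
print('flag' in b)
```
True
[207, 209, 202, 212]
False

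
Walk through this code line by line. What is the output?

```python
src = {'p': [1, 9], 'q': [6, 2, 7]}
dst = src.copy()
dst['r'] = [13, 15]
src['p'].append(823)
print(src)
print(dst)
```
{'p': [1, 9, 823], 'q': [6, 2, 7]}
{'p': [1, 9, 823], 'q': [6, 2, 7], 'r': [13, 15]}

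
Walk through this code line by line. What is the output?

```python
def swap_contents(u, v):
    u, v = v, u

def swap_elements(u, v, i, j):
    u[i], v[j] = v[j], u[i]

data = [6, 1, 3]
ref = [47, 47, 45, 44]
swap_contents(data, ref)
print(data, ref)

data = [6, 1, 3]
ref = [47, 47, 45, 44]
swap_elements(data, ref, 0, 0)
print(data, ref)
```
[6, 1, 3] [47, 47, 45, 44]
[47, 1, 3] [6, 47, 45, 44]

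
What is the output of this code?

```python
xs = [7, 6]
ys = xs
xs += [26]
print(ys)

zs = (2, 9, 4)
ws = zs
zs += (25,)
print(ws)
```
[7, 6, 26]
(2, 9, 4)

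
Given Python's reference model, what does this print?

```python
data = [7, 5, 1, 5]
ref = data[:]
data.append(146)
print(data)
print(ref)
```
[7, 5, 1, 5, 146]
[7, 5, 1, 5]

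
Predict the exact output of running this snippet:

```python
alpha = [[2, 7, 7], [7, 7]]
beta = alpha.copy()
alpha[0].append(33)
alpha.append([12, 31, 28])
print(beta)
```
[[2, 7, 7, 33], [7, 7]]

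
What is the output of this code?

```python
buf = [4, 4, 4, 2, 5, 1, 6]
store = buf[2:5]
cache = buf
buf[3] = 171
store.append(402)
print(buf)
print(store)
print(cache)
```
[4, 4, 4, 171, 5, 1, 6]
[4, 2, 5, 402]
[4, 4, 4, 171, 5, 1, 6]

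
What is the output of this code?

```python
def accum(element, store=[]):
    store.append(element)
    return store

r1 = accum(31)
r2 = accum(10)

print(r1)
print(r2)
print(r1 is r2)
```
[31, 10]
[31, 10]
True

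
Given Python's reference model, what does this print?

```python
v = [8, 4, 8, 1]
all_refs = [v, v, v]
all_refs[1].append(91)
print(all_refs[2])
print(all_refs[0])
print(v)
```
[8, 4, 8, 1, 91]
[8, 4, 8, 1, 91]
[8, 4, 8, 1, 91]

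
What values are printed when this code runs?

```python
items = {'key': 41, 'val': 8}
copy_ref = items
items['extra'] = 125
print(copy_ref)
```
{'key': 41, 'val': 8, 'extra': 125}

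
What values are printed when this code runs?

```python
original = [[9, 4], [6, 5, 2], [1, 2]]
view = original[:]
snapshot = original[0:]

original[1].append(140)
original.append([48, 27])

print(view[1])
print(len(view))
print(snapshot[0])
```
[6, 5, 2, 140]
3
[9, 4]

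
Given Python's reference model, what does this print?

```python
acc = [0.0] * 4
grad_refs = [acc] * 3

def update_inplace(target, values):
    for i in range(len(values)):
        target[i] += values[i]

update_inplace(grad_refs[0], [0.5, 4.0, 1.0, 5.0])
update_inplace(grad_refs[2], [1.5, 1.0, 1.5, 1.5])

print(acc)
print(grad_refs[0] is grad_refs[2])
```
[2.0, 5.0, 2.5, 6.5]
True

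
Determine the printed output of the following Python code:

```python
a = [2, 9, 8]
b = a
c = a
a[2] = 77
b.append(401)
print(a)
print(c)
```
[2, 9, 77, 401]
[2, 9, 77, 401]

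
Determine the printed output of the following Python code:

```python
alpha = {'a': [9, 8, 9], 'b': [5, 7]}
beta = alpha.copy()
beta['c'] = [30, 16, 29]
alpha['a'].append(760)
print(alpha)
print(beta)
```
{'a': [9, 8, 9, 760], 'b': [5, 7]}
{'a': [9, 8, 9, 760], 'b': [5, 7], 'c': [30, 16, 29]}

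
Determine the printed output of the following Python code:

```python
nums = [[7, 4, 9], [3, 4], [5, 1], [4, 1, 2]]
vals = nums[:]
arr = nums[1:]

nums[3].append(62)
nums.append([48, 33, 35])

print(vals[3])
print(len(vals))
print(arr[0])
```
[4, 1, 2, 62]
4
[3, 4]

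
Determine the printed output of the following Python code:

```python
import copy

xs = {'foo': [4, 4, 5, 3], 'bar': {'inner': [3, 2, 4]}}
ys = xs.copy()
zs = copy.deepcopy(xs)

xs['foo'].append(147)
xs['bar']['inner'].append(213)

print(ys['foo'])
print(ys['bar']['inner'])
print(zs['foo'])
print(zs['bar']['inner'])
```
[4, 4, 5, 3, 147]
[3, 2, 4, 213]
[4, 4, 5, 3]
[3, 2, 4]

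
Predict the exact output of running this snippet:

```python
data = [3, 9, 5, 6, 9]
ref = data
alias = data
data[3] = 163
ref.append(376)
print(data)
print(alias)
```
[3, 9, 5, 163, 9, 376]
[3, 9, 5, 163, 9, 376]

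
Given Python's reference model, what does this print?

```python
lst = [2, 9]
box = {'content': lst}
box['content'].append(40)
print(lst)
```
[2, 9, 40]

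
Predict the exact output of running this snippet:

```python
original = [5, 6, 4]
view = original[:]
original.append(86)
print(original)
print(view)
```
[5, 6, 4, 86]
[5, 6, 4]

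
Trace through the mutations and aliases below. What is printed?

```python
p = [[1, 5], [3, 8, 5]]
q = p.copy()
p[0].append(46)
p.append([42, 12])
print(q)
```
[[1, 5, 46], [3, 8, 5]]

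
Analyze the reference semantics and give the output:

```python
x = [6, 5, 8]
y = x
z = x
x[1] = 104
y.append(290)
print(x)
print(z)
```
[6, 104, 8, 290]
[6, 104, 8, 290]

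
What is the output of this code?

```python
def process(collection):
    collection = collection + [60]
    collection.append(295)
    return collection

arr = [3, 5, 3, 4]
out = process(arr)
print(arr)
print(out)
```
[3, 5, 3, 4]
[3, 5, 3, 4, 60, 295]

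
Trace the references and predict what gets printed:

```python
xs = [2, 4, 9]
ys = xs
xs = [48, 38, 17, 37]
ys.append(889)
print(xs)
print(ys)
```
[48, 38, 17, 37]
[2, 4, 9, 889]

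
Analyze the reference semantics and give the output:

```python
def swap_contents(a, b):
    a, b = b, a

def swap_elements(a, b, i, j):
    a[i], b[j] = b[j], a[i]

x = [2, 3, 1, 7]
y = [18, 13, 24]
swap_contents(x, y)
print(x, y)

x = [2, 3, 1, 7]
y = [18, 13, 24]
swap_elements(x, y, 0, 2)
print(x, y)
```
[2, 3, 1, 7] [18, 13, 24]
[24, 3, 1, 7] [18, 13, 2]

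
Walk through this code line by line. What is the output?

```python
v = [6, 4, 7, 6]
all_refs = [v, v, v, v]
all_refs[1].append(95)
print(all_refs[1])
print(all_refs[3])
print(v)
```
[6, 4, 7, 6, 95]
[6, 4, 7, 6, 95]
[6, 4, 7, 6, 95]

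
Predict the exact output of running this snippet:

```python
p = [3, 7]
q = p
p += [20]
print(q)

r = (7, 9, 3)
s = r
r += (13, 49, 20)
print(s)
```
[3, 7, 20]
(7, 9, 3)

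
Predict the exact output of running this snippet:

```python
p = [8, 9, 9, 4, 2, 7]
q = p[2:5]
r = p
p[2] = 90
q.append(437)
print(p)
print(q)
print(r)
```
[8, 9, 90, 4, 2, 7]
[9, 4, 2, 437]
[8, 9, 90, 4, 2, 7]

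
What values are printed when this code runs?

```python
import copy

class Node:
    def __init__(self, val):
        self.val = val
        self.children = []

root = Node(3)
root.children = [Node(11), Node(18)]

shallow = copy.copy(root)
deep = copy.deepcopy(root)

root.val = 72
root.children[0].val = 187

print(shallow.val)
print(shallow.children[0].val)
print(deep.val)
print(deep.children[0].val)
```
3
187
3
11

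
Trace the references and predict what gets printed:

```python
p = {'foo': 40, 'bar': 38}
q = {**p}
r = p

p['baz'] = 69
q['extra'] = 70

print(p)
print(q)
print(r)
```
{'foo': 40, 'bar': 38, 'baz': 69}
{'foo': 40, 'bar': 38, 'extra': 70}
{'foo': 40, 'bar': 38, 'baz': 69}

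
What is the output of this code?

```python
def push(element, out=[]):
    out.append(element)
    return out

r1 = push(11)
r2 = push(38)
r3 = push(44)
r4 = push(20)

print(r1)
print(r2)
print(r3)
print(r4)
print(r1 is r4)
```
[11, 38, 44, 20]
[11, 38, 44, 20]
[11, 38, 44, 20]
[11, 38, 44, 20]
True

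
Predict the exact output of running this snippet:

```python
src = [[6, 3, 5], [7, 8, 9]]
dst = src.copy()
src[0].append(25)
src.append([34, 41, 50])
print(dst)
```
[[6, 3, 5, 25], [7, 8, 9]]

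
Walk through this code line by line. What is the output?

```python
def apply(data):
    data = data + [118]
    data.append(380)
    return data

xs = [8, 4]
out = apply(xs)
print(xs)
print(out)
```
[8, 4]
[8, 4, 118, 380]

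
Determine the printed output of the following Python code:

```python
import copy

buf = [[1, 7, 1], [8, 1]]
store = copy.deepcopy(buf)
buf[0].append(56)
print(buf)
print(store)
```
[[1, 7, 1, 56], [8, 1]]
[[1, 7, 1], [8, 1]]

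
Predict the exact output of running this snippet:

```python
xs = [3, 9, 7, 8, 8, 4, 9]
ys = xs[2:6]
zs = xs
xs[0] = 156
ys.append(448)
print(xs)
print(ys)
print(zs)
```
[156, 9, 7, 8, 8, 4, 9]
[7, 8, 8, 4, 448]
[156, 9, 7, 8, 8, 4, 9]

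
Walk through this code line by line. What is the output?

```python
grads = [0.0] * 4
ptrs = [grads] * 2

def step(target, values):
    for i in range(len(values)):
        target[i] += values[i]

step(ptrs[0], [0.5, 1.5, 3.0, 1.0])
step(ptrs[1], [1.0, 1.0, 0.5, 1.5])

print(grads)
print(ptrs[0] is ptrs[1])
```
[1.5, 2.5, 3.5, 2.5]
True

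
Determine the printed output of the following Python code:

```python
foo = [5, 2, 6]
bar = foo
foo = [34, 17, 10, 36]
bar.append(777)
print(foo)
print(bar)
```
[34, 17, 10, 36]
[5, 2, 6, 777]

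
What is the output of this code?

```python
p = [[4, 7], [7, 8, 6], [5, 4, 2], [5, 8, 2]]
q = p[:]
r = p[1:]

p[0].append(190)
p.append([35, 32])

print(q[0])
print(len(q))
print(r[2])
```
[4, 7, 190]
4
[5, 8, 2]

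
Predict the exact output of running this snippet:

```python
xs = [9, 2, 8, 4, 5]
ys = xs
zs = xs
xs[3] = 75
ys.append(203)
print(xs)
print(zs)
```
[9, 2, 8, 75, 5, 203]
[9, 2, 8, 75, 5, 203]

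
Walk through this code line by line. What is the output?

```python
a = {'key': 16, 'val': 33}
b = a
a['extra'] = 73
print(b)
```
{'key': 16, 'val': 33, 'extra': 73}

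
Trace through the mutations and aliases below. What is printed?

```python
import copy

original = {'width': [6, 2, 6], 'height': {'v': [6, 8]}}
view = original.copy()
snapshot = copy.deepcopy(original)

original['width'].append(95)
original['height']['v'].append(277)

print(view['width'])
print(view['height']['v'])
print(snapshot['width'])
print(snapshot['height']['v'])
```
[6, 2, 6, 95]
[6, 8, 277]
[6, 2, 6]
[6, 8]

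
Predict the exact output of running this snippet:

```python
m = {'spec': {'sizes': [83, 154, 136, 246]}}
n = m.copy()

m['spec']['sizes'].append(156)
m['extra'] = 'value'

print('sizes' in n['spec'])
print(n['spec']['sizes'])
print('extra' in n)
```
True
[83, 154, 136, 246, 156]
False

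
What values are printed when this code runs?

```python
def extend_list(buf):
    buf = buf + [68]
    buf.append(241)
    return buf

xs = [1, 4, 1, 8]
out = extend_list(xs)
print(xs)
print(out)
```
[1, 4, 1, 8]
[1, 4, 1, 8, 68, 241]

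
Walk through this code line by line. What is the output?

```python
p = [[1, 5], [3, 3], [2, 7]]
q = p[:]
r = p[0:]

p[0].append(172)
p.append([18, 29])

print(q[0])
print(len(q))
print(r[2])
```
[1, 5, 172]
3
[2, 7]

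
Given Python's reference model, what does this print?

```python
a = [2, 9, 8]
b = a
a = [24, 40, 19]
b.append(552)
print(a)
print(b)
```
[24, 40, 19]
[2, 9, 8, 552]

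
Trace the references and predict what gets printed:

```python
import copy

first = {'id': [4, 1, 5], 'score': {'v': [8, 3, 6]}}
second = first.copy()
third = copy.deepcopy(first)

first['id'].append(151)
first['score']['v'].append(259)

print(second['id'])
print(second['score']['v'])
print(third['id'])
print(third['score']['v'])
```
[4, 1, 5, 151]
[8, 3, 6, 259]
[4, 1, 5]
[8, 3, 6]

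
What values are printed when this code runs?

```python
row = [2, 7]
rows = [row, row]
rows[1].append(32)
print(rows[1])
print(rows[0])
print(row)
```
[2, 7, 32]
[2, 7, 32]
[2, 7, 32]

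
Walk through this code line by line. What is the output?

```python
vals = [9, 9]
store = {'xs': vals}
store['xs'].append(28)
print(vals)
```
[9, 9, 28]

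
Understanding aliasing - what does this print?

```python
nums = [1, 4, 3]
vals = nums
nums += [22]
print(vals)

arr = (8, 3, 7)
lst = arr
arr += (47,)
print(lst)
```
[1, 4, 3, 22]
(8, 3, 7)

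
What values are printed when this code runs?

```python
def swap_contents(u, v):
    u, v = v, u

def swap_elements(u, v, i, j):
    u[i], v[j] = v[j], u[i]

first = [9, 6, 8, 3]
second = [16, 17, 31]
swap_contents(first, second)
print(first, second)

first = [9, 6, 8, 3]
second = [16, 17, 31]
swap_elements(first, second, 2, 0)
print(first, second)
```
[9, 6, 8, 3] [16, 17, 31]
[9, 6, 16, 3] [8, 17, 31]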